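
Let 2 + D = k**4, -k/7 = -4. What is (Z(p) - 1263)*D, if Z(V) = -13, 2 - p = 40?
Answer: -784298504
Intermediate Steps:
p = -38 (p = 2 - 1*40 = 2 - 40 = -38)
k = 28 (k = -7*(-4) = 28)
D = 614654 (D = -2 + 28**4 = -2 + 614656 = 614654)
(Z(p) - 1263)*D = (-13 - 1263)*614654 = -1276*614654 = -784298504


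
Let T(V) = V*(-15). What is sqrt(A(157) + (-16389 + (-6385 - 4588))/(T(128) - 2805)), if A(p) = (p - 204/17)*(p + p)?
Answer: 2*sqrt(1129572213)/315 ≈ 213.39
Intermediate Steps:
T(V) = -15*V
A(p) = 2*p*(-12 + p) (A(p) = (p - 204*1/17)*(2*p) = (p - 12)*(2*p) = (-12 + p)*(2*p) = 2*p*(-12 + p))
sqrt(A(157) + (-16389 + (-6385 - 4588))/(T(128) - 2805)) = sqrt(2*157*(-12 + 157) + (-16389 + (-6385 - 4588))/(-15*128 - 2805)) = sqrt(2*157*145 + (-16389 - 10973)/(-1920 - 2805)) = sqrt(45530 - 27362/(-4725)) = sqrt(45530 - 27362*(-1/4725)) = sqrt(45530 + 27362/4725) = sqrt(215156612/4725) = 2*sqrt(1129572213)/315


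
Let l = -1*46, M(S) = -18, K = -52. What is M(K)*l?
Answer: 828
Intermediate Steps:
l = -46
M(K)*l = -18*(-46) = 828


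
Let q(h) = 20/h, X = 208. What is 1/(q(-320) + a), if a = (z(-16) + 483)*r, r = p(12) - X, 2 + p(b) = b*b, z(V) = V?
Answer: -16/493153 ≈ -3.2444e-5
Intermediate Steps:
p(b) = -2 + b**2 (p(b) = -2 + b*b = -2 + b**2)
r = -66 (r = (-2 + 12**2) - 1*208 = (-2 + 144) - 208 = 142 - 208 = -66)
a = -30822 (a = (-16 + 483)*(-66) = 467*(-66) = -30822)
1/(q(-320) + a) = 1/(20/(-320) - 30822) = 1/(20*(-1/320) - 30822) = 1/(-1/16 - 30822) = 1/(-493153/16) = -16/493153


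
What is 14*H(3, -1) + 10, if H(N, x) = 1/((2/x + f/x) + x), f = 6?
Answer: 76/9 ≈ 8.4444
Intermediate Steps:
H(N, x) = 1/(x + 8/x) (H(N, x) = 1/((2/x + 6/x) + x) = 1/(8/x + x) = 1/(x + 8/x))
14*H(3, -1) + 10 = 14*(-1/(8 + (-1)²)) + 10 = 14*(-1/(8 + 1)) + 10 = 14*(-1/9) + 10 = 14*(-1*⅑) + 10 = 14*(-⅑) + 10 = -14/9 + 10 = 76/9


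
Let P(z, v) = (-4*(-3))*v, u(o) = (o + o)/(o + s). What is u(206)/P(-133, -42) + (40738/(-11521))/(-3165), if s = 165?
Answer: -617149949/568181502630 ≈ -0.0010862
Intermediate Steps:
u(o) = 2*o/(165 + o) (u(o) = (o + o)/(o + 165) = (2*o)/(165 + o) = 2*o/(165 + o))
P(z, v) = 12*v
u(206)/P(-133, -42) + (40738/(-11521))/(-3165) = (2*206/(165 + 206))/((12*(-42))) + (40738/(-11521))/(-3165) = (2*206/371)/(-504) + (40738*(-1/11521))*(-1/3165) = (2*206*(1/371))*(-1/504) - 40738/11521*(-1/3165) = (412/371)*(-1/504) + 40738/36463965 = -103/46746 + 40738/36463965 = -617149949/568181502630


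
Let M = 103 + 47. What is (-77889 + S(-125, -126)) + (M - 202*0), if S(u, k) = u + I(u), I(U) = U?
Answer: -77989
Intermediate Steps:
S(u, k) = 2*u (S(u, k) = u + u = 2*u)
M = 150
(-77889 + S(-125, -126)) + (M - 202*0) = (-77889 + 2*(-125)) + (150 - 202*0) = (-77889 - 250) + (150 + 0) = -78139 + 150 = -77989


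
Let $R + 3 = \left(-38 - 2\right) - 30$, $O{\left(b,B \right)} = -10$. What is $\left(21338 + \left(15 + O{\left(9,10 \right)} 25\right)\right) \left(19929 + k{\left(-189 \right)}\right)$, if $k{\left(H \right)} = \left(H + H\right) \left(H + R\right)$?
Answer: $2510518395$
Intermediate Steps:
$R = -73$ ($R = -3 - 70 = -73$)
$k{\left(H \right)} = 2 H \left(-73 + H\right)$ ($k{\left(H \right)} = \left(H + H\right) \left(H - 73\right) = 2 H \left(-73 + H\right)$)
$\left(21338 + \left(15 + O{\left(9,10 \right)} 25\right)\right) \left(19929 + k{\left(-189 \right)}\right) = \left(21338 + \left(15 - 250\right)\right) \left(19929 + 2 \left(-189\right) \left(-73 - 189\right)\right) = \left(21338 + \left(15 - 250\right)\right) \left(19929 + 2 \left(-189\right) \left(-262\right)\right) = \left(21338 - 235\right) \left(19929 + 99036\right) = 21103 \cdot 118965 = 2510518395$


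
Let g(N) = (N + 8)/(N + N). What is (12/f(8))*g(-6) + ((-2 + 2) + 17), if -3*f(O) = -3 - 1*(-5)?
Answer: 20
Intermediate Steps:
f(O) = -⅔ (f(O) = -(-3 - 1*(-5))/3 = -(-3 + 5)/3 = -⅓*2 = -⅔)
g(N) = (8 + N)/(2*N) (g(N) = (8 + N)/((2*N)) = (8 + N)*(1/(2*N)) = (8 + N)/(2*N))
(12/f(8))*g(-6) + ((-2 + 2) + 17) = (12/(-⅔))*((½)*(8 - 6)/(-6)) + ((-2 + 2) + 17) = (12*(-3/2))*((½)*(-⅙)*2) + (0 + 17) = -18*(-⅙) + 17 = 3 + 17 = 20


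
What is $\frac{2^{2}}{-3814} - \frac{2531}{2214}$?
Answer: $- \frac{4831045}{4222098} \approx -1.1442$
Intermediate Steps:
$\frac{2^{2}}{-3814} - \frac{2531}{2214} = 4 \left(- \frac{1}{3814}\right) - \frac{2531}{2214} = - \frac{2}{1907} - \frac{2531}{2214} = - \frac{4831045}{4222098}$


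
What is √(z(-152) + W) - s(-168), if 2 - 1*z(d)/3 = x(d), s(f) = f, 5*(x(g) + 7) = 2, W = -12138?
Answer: 168 + 3*I*√33645/5 ≈ 168.0 + 110.06*I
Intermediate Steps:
x(g) = -33/5 (x(g) = -7 + (⅕)*2 = -7 + ⅖ = -33/5)
z(d) = 129/5 (z(d) = 6 - 3*(-33/5) = 6 + 99/5 = 129/5)
√(z(-152) + W) - s(-168) = √(129/5 - 12138) - 1*(-168) = √(-60561/5) + 168 = 3*I*√33645/5 + 168 = 168 + 3*I*√33645/5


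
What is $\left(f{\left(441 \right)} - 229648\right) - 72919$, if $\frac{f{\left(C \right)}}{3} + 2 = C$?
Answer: $-301250$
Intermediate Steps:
$f{\left(C \right)} = -6 + 3 C$
$\left(f{\left(441 \right)} - 229648\right) - 72919 = \left(\left(-6 + 3 \cdot 441\right) - 229648\right) - 72919 = \left(\left(-6 + 1323\right) - 229648\right) - 72919 = \left(1317 - 229648\right) - 72919 = -228331 - 72919 = -301250$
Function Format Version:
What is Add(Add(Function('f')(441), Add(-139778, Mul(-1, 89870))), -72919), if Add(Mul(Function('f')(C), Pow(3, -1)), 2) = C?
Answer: -301250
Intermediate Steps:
Function('f')(C) = Add(-6, Mul(3, C))
Add(Add(Function('f')(441), Add(-139778, Mul(-1, 89870))), -72919) = Add(Add(Add(-6, Mul(3, 441)), Add(-139778, Mul(-1, 89870))), -72919) = Add(Add(Add(-6, 1323), Add(-139778, -89870)), -72919) = Add(Add(1317, -229648), -72919) = Add(-228331, -72919) = -301250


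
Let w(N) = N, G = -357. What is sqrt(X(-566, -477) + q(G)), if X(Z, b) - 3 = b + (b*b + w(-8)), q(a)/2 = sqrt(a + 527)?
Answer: sqrt(227047 + 2*sqrt(170)) ≈ 476.52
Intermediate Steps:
q(a) = 2*sqrt(527 + a) (q(a) = 2*sqrt(a + 527) = 2*sqrt(527 + a))
X(Z, b) = -5 + b + b**2 (X(Z, b) = 3 + (b + (b*b - 8)) = 3 + (b + (b**2 - 8)) = 3 + (b + (-8 + b**2)) = 3 + (-8 + b + b**2) = -5 + b + b**2)
sqrt(X(-566, -477) + q(G)) = sqrt((-5 - 477 + (-477)**2) + 2*sqrt(527 - 357)) = sqrt((-5 - 477 + 227529) + 2*sqrt(170)) = sqrt(227047 + 2*sqrt(170))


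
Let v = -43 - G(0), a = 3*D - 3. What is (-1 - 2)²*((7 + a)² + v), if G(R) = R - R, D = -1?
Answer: -378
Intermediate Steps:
a = -6 (a = 3*(-1) - 3 = -3 - 3 = -6)
G(R) = 0
v = -43 (v = -43 - 1*0 = -43 + 0 = -43)
(-1 - 2)²*((7 + a)² + v) = (-1 - 2)²*((7 - 6)² - 43) = (-3)²*(1² - 43) = 9*(1 - 43) = 9*(-42) = -378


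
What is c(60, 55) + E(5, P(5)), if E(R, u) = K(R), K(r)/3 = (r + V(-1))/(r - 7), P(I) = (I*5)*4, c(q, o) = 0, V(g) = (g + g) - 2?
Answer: -3/2 ≈ -1.5000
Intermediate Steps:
V(g) = -2 + 2*g (V(g) = 2*g - 2 = -2 + 2*g)
P(I) = 20*I (P(I) = (5*I)*4 = 20*I)
K(r) = 3*(-4 + r)/(-7 + r) (K(r) = 3*((r + (-2 + 2*(-1)))/(r - 7)) = 3*((r + (-2 - 2))/(-7 + r)) = 3*((r - 4)/(-7 + r)) = 3*((-4 + r)/(-7 + r)) = 3*(-4 + r)/(-7 + r))
E(R, u) = 3*(-4 + R)/(-7 + R)
c(60, 55) + E(5, P(5)) = 0 + 3*(-4 + 5)/(-7 + 5) = 0 + 3*1/(-2) = 0 + 3*(-½)*1 = 0 - 3/2 = -3/2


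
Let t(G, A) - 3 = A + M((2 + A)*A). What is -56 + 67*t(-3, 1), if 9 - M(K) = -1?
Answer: 882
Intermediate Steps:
M(K) = 10 (M(K) = 9 - 1*(-1) = 9 + 1 = 10)
t(G, A) = 13 + A (t(G, A) = 3 + (A + 10) = 3 + (10 + A) = 13 + A)
-56 + 67*t(-3, 1) = -56 + 67*(13 + 1) = -56 + 67*14 = -56 + 938 = 882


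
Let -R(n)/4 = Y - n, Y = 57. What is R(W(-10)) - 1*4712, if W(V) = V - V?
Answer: -4940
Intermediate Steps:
W(V) = 0
R(n) = -228 + 4*n (R(n) = -4*(57 - n) = -228 + 4*n)
R(W(-10)) - 1*4712 = (-228 + 4*0) - 1*4712 = (-228 + 0) - 4712 = -228 - 4712 = -4940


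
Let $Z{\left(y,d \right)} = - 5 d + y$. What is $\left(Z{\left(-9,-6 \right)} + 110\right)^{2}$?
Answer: $17161$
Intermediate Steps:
$Z{\left(y,d \right)} = y - 5 d$
$\left(Z{\left(-9,-6 \right)} + 110\right)^{2} = \left(\left(-9 - -30\right) + 110\right)^{2} = \left(\left(-9 + 30\right) + 110\right)^{2} = \left(21 + 110\right)^{2} = 131^{2} = 17161$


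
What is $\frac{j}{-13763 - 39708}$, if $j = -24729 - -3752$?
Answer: $\frac{1907}{4861} \approx 0.39231$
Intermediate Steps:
$j = -20977$ ($j = -24729 + 3752 = -20977$)
$\frac{j}{-13763 - 39708} = - \frac{20977}{-13763 - 39708} = - \frac{20977}{-53471} = \left(-20977\right) \left(- \frac{1}{53471}\right) = \frac{1907}{4861}$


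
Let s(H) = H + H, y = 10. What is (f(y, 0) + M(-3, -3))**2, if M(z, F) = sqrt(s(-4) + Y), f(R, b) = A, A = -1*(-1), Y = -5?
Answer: (1 + I*sqrt(13))**2 ≈ -12.0 + 7.2111*I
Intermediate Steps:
s(H) = 2*H
A = 1
f(R, b) = 1
M(z, F) = I*sqrt(13) (M(z, F) = sqrt(2*(-4) - 5) = sqrt(-8 - 5) = sqrt(-13) = I*sqrt(13))
(f(y, 0) + M(-3, -3))**2 = (1 + I*sqrt(13))**2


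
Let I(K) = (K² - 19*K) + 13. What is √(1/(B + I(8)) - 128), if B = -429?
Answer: I*√903182/84 ≈ 11.314*I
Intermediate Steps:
I(K) = 13 + K² - 19*K
√(1/(B + I(8)) - 128) = √(1/(-429 + (13 + 8² - 19*8)) - 128) = √(1/(-429 + (13 + 64 - 152)) - 128) = √(1/(-429 - 75) - 128) = √(1/(-504) - 128) = √(-1/504 - 128) = √(-64513/504) = I*√903182/84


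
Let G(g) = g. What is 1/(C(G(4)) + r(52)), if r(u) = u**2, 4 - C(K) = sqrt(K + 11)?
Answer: 2708/7333249 + sqrt(15)/7333249 ≈ 0.00036980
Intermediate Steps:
C(K) = 4 - sqrt(11 + K) (C(K) = 4 - sqrt(K + 11) = 4 - sqrt(11 + K))
1/(C(G(4)) + r(52)) = 1/((4 - sqrt(11 + 4)) + 52**2) = 1/((4 - sqrt(15)) + 2704) = 1/(2708 - sqrt(15))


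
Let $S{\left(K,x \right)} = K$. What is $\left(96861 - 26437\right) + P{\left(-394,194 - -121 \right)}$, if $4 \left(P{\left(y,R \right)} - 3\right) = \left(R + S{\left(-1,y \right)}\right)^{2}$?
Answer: $95076$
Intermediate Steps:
$P{\left(y,R \right)} = 3 + \frac{\left(-1 + R\right)^{2}}{4}$ ($P{\left(y,R \right)} = 3 + \frac{\left(R - 1\right)^{2}}{4} = 3 + \frac{\left(-1 + R\right)^{2}}{4}$)
$\left(96861 - 26437\right) + P{\left(-394,194 - -121 \right)} = \left(96861 - 26437\right) + \left(3 + \frac{\left(-1 + \left(194 - -121\right)\right)^{2}}{4}\right) = 70424 + \left(3 + \frac{\left(-1 + \left(194 + 121\right)\right)^{2}}{4}\right) = 70424 + \left(3 + \frac{\left(-1 + 315\right)^{2}}{4}\right) = 70424 + \left(3 + \frac{314^{2}}{4}\right) = 70424 + \left(3 + \frac{1}{4} \cdot 98596\right) = 70424 + \left(3 + 24649\right) = 70424 + 24652 = 95076$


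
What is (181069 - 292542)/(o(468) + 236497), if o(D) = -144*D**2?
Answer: 111473/31302959 ≈ 0.0035611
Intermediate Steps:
(181069 - 292542)/(o(468) + 236497) = (181069 - 292542)/(-144*468**2 + 236497) = -111473/(-144*219024 + 236497) = -111473/(-31539456 + 236497) = -111473/(-31302959) = -111473*(-1/31302959) = 111473/31302959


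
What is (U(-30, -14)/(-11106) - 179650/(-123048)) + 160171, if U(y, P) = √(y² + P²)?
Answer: 9854450429/61524 - √274/5553 ≈ 1.6017e+5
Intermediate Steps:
U(y, P) = √(P² + y²)
(U(-30, -14)/(-11106) - 179650/(-123048)) + 160171 = (√((-14)² + (-30)²)/(-11106) - 179650/(-123048)) + 160171 = (√(196 + 900)*(-1/11106) - 179650*(-1/123048)) + 160171 = (√1096*(-1/11106) + 89825/61524) + 160171 = ((2*√274)*(-1/11106) + 89825/61524) + 160171 = (-√274/5553 + 89825/61524) + 160171 = (89825/61524 - √274/5553) + 160171 = 9854450429/61524 - √274/5553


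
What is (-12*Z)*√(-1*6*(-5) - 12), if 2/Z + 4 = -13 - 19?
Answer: 2*√2 ≈ 2.8284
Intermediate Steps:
Z = -1/18 (Z = 2/(-4 + (-13 - 19)) = 2/(-4 - 32) = 2/(-36) = 2*(-1/36) = -1/18 ≈ -0.055556)
(-12*Z)*√(-1*6*(-5) - 12) = (-12*(-1/18))*√(-1*6*(-5) - 12) = 2*√(-6*(-5) - 12)/3 = 2*√(30 - 12)/3 = 2*√18/3 = 2*(3*√2)/3 = 2*√2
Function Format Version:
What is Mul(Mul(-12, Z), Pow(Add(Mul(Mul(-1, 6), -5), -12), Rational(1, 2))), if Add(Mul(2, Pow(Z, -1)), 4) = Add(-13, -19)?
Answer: Mul(2, Pow(2, Rational(1, 2))) ≈ 2.8284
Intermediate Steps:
Z = Rational(-1, 18) (Z = Mul(2, Pow(Add(-4, Add(-13, -19)), -1)) = Mul(2, Pow(Add(-4, -32), -1)) = Mul(2, Pow(-36, -1)) = Mul(2, Rational(-1, 36)) = Rational(-1, 18) ≈ -0.055556)
Mul(Mul(-12, Z), Pow(Add(Mul(Mul(-1, 6), -5), -12), Rational(1, 2))) = Mul(Mul(-12, Rational(-1, 18)), Pow(Add(Mul(Mul(-1, 6), -5), -12), Rational(1, 2))) = Mul(Rational(2, 3), Pow(Add(Mul(-6, -5), -12), Rational(1, 2))) = Mul(Rational(2, 3), Pow(Add(30, -12), Rational(1, 2))) = Mul(Rational(2, 3), Pow(18, Rational(1, 2))) = Mul(Rational(2, 3), Mul(3, Pow(2, Rational(1, 2)))) = Mul(2, Pow(2, Rational(1, 2)))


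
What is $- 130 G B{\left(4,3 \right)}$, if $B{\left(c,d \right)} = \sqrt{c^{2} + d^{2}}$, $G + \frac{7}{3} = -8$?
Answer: $\frac{20150}{3} \approx 6716.7$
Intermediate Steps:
$G = - \frac{31}{3}$ ($G = - \frac{7}{3} - 8 = - \frac{31}{3} \approx -10.333$)
$- 130 G B{\left(4,3 \right)} = - 130 \left(- \frac{31 \sqrt{4^{2} + 3^{2}}}{3}\right) = - 130 \left(- \frac{31 \sqrt{16 + 9}}{3}\right) = - 130 \left(- \frac{31 \sqrt{25}}{3}\right) = - 130 \left(\left(- \frac{31}{3}\right) 5\right) = \left(-130\right) \left(- \frac{155}{3}\right) = \frac{20150}{3}$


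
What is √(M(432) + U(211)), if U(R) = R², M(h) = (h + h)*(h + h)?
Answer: √791017 ≈ 889.39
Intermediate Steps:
M(h) = 4*h² (M(h) = (2*h)*(2*h) = 4*h²)
√(M(432) + U(211)) = √(4*432² + 211²) = √(4*186624 + 44521) = √(746496 + 44521) = √791017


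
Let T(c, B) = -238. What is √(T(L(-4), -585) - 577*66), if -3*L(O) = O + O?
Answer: 4*I*√2395 ≈ 195.75*I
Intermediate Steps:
L(O) = -2*O/3 (L(O) = -(O + O)/3 = -2*O/3)
√(T(L(-4), -585) - 577*66) = √(-238 - 577*66) = √(-238 - 38082) = √(-38320) = 4*I*√2395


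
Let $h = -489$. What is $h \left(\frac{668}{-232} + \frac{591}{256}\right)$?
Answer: $\frac{2071893}{7424} \approx 279.08$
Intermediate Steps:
$h \left(\frac{668}{-232} + \frac{591}{256}\right) = - 489 \left(\frac{668}{-232} + \frac{591}{256}\right) = - 489 \left(668 \left(- \frac{1}{232}\right) + 591 \cdot \frac{1}{256}\right) = - 489 \left(- \frac{167}{58} + \frac{591}{256}\right) = \left(-489\right) \left(- \frac{4237}{7424}\right) = \frac{2071893}{7424}$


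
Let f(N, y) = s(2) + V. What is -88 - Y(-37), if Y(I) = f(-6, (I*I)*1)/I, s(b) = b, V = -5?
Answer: -3259/37 ≈ -88.081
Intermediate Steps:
f(N, y) = -3 (f(N, y) = 2 - 5 = -3)
Y(I) = -3/I
-88 - Y(-37) = -88 - (-3)/(-37) = -88 - (-3)*(-1)/37 = -88 - 1*3/37 = -88 - 3/37 = -3259/37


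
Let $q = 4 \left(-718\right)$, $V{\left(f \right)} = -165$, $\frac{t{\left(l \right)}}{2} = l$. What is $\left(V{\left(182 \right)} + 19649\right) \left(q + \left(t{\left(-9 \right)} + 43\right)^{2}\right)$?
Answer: $-43780548$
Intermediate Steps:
$t{\left(l \right)} = 2 l$
$q = -2872$
$\left(V{\left(182 \right)} + 19649\right) \left(q + \left(t{\left(-9 \right)} + 43\right)^{2}\right) = \left(-165 + 19649\right) \left(-2872 + \left(2 \left(-9\right) + 43\right)^{2}\right) = 19484 \left(-2872 + \left(-18 + 43\right)^{2}\right) = 19484 \left(-2872 + 25^{2}\right) = 19484 \left(-2872 + 625\right) = 19484 \left(-2247\right) = -43780548$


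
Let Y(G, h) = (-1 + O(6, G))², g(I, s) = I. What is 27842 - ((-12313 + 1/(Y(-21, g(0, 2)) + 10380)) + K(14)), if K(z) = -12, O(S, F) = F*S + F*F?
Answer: 4377238991/108976 ≈ 40167.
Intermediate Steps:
O(S, F) = F² + F*S (O(S, F) = F*S + F² = F² + F*S)
Y(G, h) = (-1 + G*(6 + G))² (Y(G, h) = (-1 + G*(G + 6))² = (-1 + G*(6 + G))²)
27842 - ((-12313 + 1/(Y(-21, g(0, 2)) + 10380)) + K(14)) = 27842 - ((-12313 + 1/((-1 - 21*(6 - 21))² + 10380)) - 12) = 27842 - ((-12313 + 1/((-1 - 21*(-15))² + 10380)) - 12) = 27842 - ((-12313 + 1/((-1 + 315)² + 10380)) - 12) = 27842 - ((-12313 + 1/(314² + 10380)) - 12) = 27842 - ((-12313 + 1/(98596 + 10380)) - 12) = 27842 - ((-12313 + 1/108976) - 12) = 27842 - (-1341821487/108976 - 12) = 27842 - 1*(-1343129199/108976) = 27842 + 1343129199/108976 = 4377238991/108976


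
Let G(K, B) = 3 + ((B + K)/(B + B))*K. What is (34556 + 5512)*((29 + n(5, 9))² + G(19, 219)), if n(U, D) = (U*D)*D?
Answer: 550973491992/73 ≈ 7.5476e+9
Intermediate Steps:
n(U, D) = U*D² (n(U, D) = (D*U)*D = U*D²)
G(K, B) = 3 + K*(B + K)/(2*B) (G(K, B) = 3 + ((B + K)/((2*B)))*K = 3 + ((B + K)*(1/(2*B)))*K = 3 + ((B + K)/(2*B))*K = 3 + K*(B + K)/(2*B))
(34556 + 5512)*((29 + n(5, 9))² + G(19, 219)) = (34556 + 5512)*((29 + 5*9²)² + (½)*(19² + 219*(6 + 19))/219) = 40068*((29 + 5*81)² + (½)*(1/219)*(361 + 219*25)) = 40068*((29 + 405)² + (½)*(1/219)*(361 + 5475)) = 40068*(434² + (½)*(1/219)*5836) = 40068*(188356 + 2918/219) = 40068*(41252882/219) = 550973491992/73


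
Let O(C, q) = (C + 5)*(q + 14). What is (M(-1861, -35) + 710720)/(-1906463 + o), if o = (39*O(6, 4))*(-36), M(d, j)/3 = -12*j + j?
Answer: -142375/436891 ≈ -0.32588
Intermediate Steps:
O(C, q) = (5 + C)*(14 + q)
M(d, j) = -33*j (M(d, j) = 3*(-12*j + j) = 3*(-11*j) = -33*j)
o = -277992 (o = (39*(70 + 5*4 + 14*6 + 6*4))*(-36) = (39*(70 + 20 + 84 + 24))*(-36) = (39*198)*(-36) = 7722*(-36) = -277992)
(M(-1861, -35) + 710720)/(-1906463 + o) = (-33*(-35) + 710720)/(-1906463 - 277992) = (1155 + 710720)/(-2184455) = 711875*(-1/2184455) = -142375/436891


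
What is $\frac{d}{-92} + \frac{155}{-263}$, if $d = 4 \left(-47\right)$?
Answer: $\frac{8796}{6049} \approx 1.4541$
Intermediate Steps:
$d = -188$
$\frac{d}{-92} + \frac{155}{-263} = - \frac{188}{-92} + \frac{155}{-263} = \left(-188\right) \left(- \frac{1}{92}\right) + 155 \left(- \frac{1}{263}\right) = \frac{47}{23} - \frac{155}{263} = \frac{8796}{6049}$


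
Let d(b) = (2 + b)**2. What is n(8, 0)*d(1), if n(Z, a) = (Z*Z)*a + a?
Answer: 0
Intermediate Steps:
n(Z, a) = a + a*Z**2 (n(Z, a) = Z**2*a + a = a*Z**2 + a = a + a*Z**2)
n(8, 0)*d(1) = (0*(1 + 8**2))*(2 + 1)**2 = (0*(1 + 64))*3**2 = (0*65)*9 = 0*9 = 0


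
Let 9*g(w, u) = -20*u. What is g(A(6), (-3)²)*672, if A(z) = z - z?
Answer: -13440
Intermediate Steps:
A(z) = 0
g(w, u) = -20*u/9 (g(w, u) = (-20*u)/9 = -20*u/9)
g(A(6), (-3)²)*672 = -20/9*(-3)²*672 = -20/9*9*672 = -20*672 = -13440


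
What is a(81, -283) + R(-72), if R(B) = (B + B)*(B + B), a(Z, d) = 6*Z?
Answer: 21222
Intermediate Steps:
R(B) = 4*B² (R(B) = (2*B)*(2*B) = 4*B²)
a(81, -283) + R(-72) = 6*81 + 4*(-72)² = 486 + 4*5184 = 486 + 20736 = 21222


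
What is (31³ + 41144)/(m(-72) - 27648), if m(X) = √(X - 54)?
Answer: -21791232/8493467 - 4729*I*√14/16986934 ≈ -2.5656 - 0.0010416*I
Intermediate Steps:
m(X) = √(-54 + X)
(31³ + 41144)/(m(-72) - 27648) = (31³ + 41144)/(√(-54 - 72) - 27648) = (29791 + 41144)/(√(-126) - 27648) = 70935/(3*I*√14 - 27648) = 70935/(-27648 + 3*I*√14)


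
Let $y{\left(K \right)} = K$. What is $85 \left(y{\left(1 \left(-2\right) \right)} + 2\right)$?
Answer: $0$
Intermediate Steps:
$85 \left(y{\left(1 \left(-2\right) \right)} + 2\right) = 85 \left(1 \left(-2\right) + 2\right) = 85 \left(-2 + 2\right) = 85 \cdot 0 = 0$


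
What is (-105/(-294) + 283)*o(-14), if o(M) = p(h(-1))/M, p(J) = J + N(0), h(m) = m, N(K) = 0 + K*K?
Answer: 3967/196 ≈ 20.240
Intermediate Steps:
N(K) = K² (N(K) = 0 + K² = K²)
p(J) = J (p(J) = J + 0² = J + 0 = J)
o(M) = -1/M
(-105/(-294) + 283)*o(-14) = (-105/(-294) + 283)*(-1/(-14)) = (-105*(-1/294) + 283)*(-1*(-1/14)) = (5/14 + 283)*(1/14) = (3967/14)*(1/14) = 3967/196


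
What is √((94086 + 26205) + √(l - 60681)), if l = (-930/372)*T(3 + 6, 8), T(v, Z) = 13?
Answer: √(481164 + 2*I*√242854)/2 ≈ 346.83 + 0.35522*I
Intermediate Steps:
l = -65/2 (l = -930/372*13 = -930*1/372*13 = -5/2*13 = -65/2 ≈ -32.500)
√((94086 + 26205) + √(l - 60681)) = √((94086 + 26205) + √(-65/2 - 60681)) = √(120291 + √(-121427/2)) = √(120291 + I*√242854/2)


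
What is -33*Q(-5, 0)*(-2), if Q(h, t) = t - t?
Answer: 0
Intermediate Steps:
Q(h, t) = 0
-33*Q(-5, 0)*(-2) = -33*0*(-2) = 0*(-2) = 0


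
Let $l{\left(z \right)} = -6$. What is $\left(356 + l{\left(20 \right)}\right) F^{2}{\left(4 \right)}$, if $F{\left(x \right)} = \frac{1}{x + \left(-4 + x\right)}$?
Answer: $\frac{175}{8} \approx 21.875$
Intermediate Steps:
$F{\left(x \right)} = \frac{1}{-4 + 2 x}$
$\left(356 + l{\left(20 \right)}\right) F^{2}{\left(4 \right)} = \left(356 - 6\right) \left(\frac{1}{2 \left(-2 + 4\right)}\right)^{2} = 350 \left(\frac{1}{2 \cdot 2}\right)^{2} = 350 \left(\frac{1}{2} \cdot \frac{1}{2}\right)^{2} = \frac{350}{16} = 350 \cdot \frac{1}{16} = \frac{175}{8}$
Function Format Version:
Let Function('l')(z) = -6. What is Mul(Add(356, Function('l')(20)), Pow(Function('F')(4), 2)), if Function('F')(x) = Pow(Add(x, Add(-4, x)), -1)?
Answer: Rational(175, 8) ≈ 21.875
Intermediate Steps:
Function('F')(x) = Pow(Add(-4, Mul(2, x)), -1)
Mul(Add(356, Function('l')(20)), Pow(Function('F')(4), 2)) = Mul(Add(356, -6), Pow(Mul(Rational(1, 2), Pow(Add(-2, 4), -1)), 2)) = Mul(350, Pow(Mul(Rational(1, 2), Pow(2, -1)), 2)) = Mul(350, Pow(Mul(Rational(1, 2), Rational(1, 2)), 2)) = Mul(350, Pow(Rational(1, 4), 2)) = Mul(350, Rational(1, 16)) = Rational(175, 8)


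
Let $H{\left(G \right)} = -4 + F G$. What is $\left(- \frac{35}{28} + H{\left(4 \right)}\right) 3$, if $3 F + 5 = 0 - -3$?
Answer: $- \frac{95}{4} \approx -23.75$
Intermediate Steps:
$F = - \frac{2}{3}$ ($F = - \frac{5}{3} + \frac{0 - -3}{3} = - \frac{5}{3} + \frac{0 + 3}{3} = - \frac{5}{3} + \frac{1}{3} \cdot 3 = - \frac{5}{3} + 1 = - \frac{2}{3} \approx -0.66667$)
$H{\left(G \right)} = -4 - \frac{2 G}{3}$
$\left(- \frac{35}{28} + H{\left(4 \right)}\right) 3 = \left(- \frac{35}{28} - \frac{20}{3}\right) 3 = \left(\left(-35\right) \frac{1}{28} - \frac{20}{3}\right) 3 = \left(- \frac{5}{4} - \frac{20}{3}\right) 3 = \left(- \frac{95}{12}\right) 3 = - \frac{95}{4}$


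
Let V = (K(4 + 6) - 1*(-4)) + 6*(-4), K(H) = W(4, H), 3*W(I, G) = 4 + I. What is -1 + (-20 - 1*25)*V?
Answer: 779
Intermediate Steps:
W(I, G) = 4/3 + I/3 (W(I, G) = (4 + I)/3 = 4/3 + I/3)
K(H) = 8/3 (K(H) = 4/3 + (1/3)*4 = 4/3 + 4/3 = 8/3)
V = -52/3 (V = (8/3 - 1*(-4)) + 6*(-4) = (8/3 + 4) - 24 = 20/3 - 24 = -52/3 ≈ -17.333)
-1 + (-20 - 1*25)*V = -1 + (-20 - 1*25)*(-52/3) = -1 + (-20 - 25)*(-52/3) = -1 - 45*(-52/3) = -1 + 780 = 779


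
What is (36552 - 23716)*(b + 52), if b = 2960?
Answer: 38662032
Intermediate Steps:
(36552 - 23716)*(b + 52) = (36552 - 23716)*(2960 + 52) = 12836*3012 = 38662032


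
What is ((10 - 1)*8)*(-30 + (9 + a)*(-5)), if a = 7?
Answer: -7920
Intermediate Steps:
((10 - 1)*8)*(-30 + (9 + a)*(-5)) = ((10 - 1)*8)*(-30 + (9 + 7)*(-5)) = (9*8)*(-30 + 16*(-5)) = 72*(-30 - 80) = 72*(-110) = -7920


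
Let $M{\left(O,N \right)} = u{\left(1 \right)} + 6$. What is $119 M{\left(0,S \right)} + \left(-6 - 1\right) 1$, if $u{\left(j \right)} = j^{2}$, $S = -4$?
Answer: $826$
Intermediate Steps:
$M{\left(O,N \right)} = 7$ ($M{\left(O,N \right)} = 1^{2} + 6 = 1 + 6 = 7$)
$119 M{\left(0,S \right)} + \left(-6 - 1\right) 1 = 119 \cdot 7 + \left(-6 - 1\right) 1 = 833 - 7 = 826$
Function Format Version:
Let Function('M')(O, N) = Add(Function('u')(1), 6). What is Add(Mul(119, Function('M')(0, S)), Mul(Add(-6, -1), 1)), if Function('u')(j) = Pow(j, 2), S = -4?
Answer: 826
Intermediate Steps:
Function('M')(O, N) = 7 (Function('M')(O, N) = Add(Pow(1, 2), 6) = Add(1, 6) = 7)
Add(Mul(119, Function('M')(0, S)), Mul(Add(-6, -1), 1)) = Add(Mul(119, 7), Mul(Add(-6, -1), 1)) = Add(833, Mul(-7, 1)) = Add(833, -7) = 826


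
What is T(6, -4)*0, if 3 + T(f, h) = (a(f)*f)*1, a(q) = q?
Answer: 0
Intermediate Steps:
T(f, h) = -3 + f**2 (T(f, h) = -3 + (f*f)*1 = -3 + f**2*1 = -3 + f**2)
T(6, -4)*0 = (-3 + 6**2)*0 = (-3 + 36)*0 = 33*0 = 0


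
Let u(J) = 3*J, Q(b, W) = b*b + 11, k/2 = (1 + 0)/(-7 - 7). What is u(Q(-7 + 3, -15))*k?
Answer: -81/7 ≈ -11.571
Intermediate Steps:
k = -1/7 (k = 2*((1 + 0)/(-7 - 7)) = 2*(1/(-14)) = 2*(1*(-1/14)) = 2*(-1/14) = -1/7 ≈ -0.14286)
Q(b, W) = 11 + b**2 (Q(b, W) = b**2 + 11 = 11 + b**2)
u(Q(-7 + 3, -15))*k = (3*(11 + (-7 + 3)**2))*(-1/7) = (3*(11 + (-4)**2))*(-1/7) = (3*(11 + 16))*(-1/7) = (3*27)*(-1/7) = 81*(-1/7) = -81/7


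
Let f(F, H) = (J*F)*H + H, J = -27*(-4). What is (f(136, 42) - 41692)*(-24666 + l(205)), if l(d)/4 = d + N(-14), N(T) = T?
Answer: -13749529892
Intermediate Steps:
l(d) = -56 + 4*d (l(d) = 4*(d - 14) = 4*(-14 + d) = -56 + 4*d)
J = 108
f(F, H) = H + 108*F*H (f(F, H) = (108*F)*H + H = 108*F*H + H = H + 108*F*H)
(f(136, 42) - 41692)*(-24666 + l(205)) = (42*(1 + 108*136) - 41692)*(-24666 + (-56 + 4*205)) = (42*(1 + 14688) - 41692)*(-24666 + (-56 + 820)) = (42*14689 - 41692)*(-24666 + 764) = (616938 - 41692)*(-23902) = 575246*(-23902) = -13749529892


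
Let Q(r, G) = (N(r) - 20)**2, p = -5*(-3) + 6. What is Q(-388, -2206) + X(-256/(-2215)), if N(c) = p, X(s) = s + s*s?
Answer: 5538801/4906225 ≈ 1.1289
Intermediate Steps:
p = 21 (p = 15 + 6 = 21)
X(s) = s + s**2
N(c) = 21
Q(r, G) = 1 (Q(r, G) = (21 - 20)**2 = 1**2 = 1)
Q(-388, -2206) + X(-256/(-2215)) = 1 + (-256/(-2215))*(1 - 256/(-2215)) = 1 + (-256*(-1/2215))*(1 - 256*(-1/2215)) = 1 + 256*(1 + 256/2215)/2215 = 1 + (256/2215)*(2471/2215) = 1 + 632576/4906225 = 5538801/4906225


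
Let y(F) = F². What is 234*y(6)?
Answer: 8424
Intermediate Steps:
234*y(6) = 234*6² = 234*36 = 8424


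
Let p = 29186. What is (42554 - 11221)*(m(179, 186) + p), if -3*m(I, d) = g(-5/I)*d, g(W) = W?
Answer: 163702517132/179 ≈ 9.1454e+8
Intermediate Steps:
m(I, d) = 5*d/(3*I) (m(I, d) = -(-5/I)*d/3 = -(-5)*d/(3*I) = 5*d/(3*I))
(42554 - 11221)*(m(179, 186) + p) = (42554 - 11221)*((5/3)*186/179 + 29186) = 31333*((5/3)*186*(1/179) + 29186) = 31333*(310/179 + 29186) = 31333*(5224604/179) = 163702517132/179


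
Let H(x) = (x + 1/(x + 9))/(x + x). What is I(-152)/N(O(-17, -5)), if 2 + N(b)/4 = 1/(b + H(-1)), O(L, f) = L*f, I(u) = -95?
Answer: 129865/10872 ≈ 11.945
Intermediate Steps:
H(x) = (x + 1/(9 + x))/(2*x) (H(x) = (x + 1/(9 + x))/((2*x)) = (x + 1/(9 + x))*(1/(2*x)) = (x + 1/(9 + x))/(2*x))
N(b) = -8 + 4/(7/16 + b) (N(b) = -8 + 4/(b + (1/2)*(1 + (-1)**2 + 9*(-1))/(-1*(9 - 1))) = -8 + 4/(b + (1/2)*(-1)*(1 + 1 - 9)/8) = -8 + 4/(b + (1/2)*(-1)*(1/8)*(-7)) = -8 + 4/(b + 7/16) = -8 + 4/(7/16 + b))
I(-152)/N(O(-17, -5)) = -95*(7 + 16*(-17*(-5)))/(8*(1 - (-272)*(-5))) = -95*(7 + 16*85)/(8*(1 - 16*85)) = -95*(7 + 1360)/(8*(1 - 1360)) = -95/(8*(-1359)/1367) = -95/(8*(1/1367)*(-1359)) = -95/(-10872/1367) = -95*(-1367/10872) = 129865/10872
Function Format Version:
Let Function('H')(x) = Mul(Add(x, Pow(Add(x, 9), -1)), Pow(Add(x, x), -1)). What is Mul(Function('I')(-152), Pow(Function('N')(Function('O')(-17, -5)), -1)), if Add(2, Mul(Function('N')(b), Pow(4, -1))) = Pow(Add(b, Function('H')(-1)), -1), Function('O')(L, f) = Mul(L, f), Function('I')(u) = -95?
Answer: Rational(129865, 10872) ≈ 11.945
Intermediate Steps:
Function('H')(x) = Mul(Rational(1, 2), Pow(x, -1), Add(x, Pow(Add(9, x), -1))) (Function('H')(x) = Mul(Add(x, Pow(Add(9, x), -1)), Pow(Mul(2, x), -1)) = Mul(Add(x, Pow(Add(9, x), -1)), Mul(Rational(1, 2), Pow(x, -1))) = Mul(Rational(1, 2), Pow(x, -1), Add(x, Pow(Add(9, x), -1))))
Function('N')(b) = Add(-8, Mul(4, Pow(Add(Rational(7, 16), b), -1))) (Function('N')(b) = Add(-8, Mul(4, Pow(Add(b, Mul(Rational(1, 2), Pow(-1, -1), Pow(Add(9, -1), -1), Add(1, Pow(-1, 2), Mul(9, -1)))), -1))) = Add(-8, Mul(4, Pow(Add(b, Mul(Rational(1, 2), -1, Pow(8, -1), Add(1, 1, -9))), -1))) = Add(-8, Mul(4, Pow(Add(b, Mul(Rational(1, 2), -1, Rational(1, 8), -7)), -1))) = Add(-8, Mul(4, Pow(Add(b, Rational(7, 16)), -1))) = Add(-8, Mul(4, Pow(Add(Rational(7, 16), b), -1))))
Mul(Function('I')(-152), Pow(Function('N')(Function('O')(-17, -5)), -1)) = Mul(-95, Pow(Mul(8, Pow(Add(7, Mul(16, Mul(-17, -5))), -1), Add(1, Mul(-16, Mul(-17, -5)))), -1)) = Mul(-95, Pow(Mul(8, Pow(Add(7, Mul(16, 85)), -1), Add(1, Mul(-16, 85))), -1)) = Mul(-95, Pow(Mul(8, Pow(Add(7, 1360), -1), Add(1, -1360)), -1)) = Mul(-95, Pow(Mul(8, Pow(1367, -1), -1359), -1)) = Mul(-95, Pow(Mul(8, Rational(1, 1367), -1359), -1)) = Mul(-95, Pow(Rational(-10872, 1367), -1)) = Mul(-95, Rational(-1367, 10872)) = Rational(129865, 10872)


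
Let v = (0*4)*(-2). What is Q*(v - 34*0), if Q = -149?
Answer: 0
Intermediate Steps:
v = 0 (v = 0*(-2) = 0)
Q*(v - 34*0) = -149*(0 - 34*0) = -149*(0 + 0) = -149*0 = 0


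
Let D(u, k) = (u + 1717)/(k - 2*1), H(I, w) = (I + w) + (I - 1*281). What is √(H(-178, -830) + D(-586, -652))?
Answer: I*√69799894/218 ≈ 38.324*I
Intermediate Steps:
H(I, w) = -281 + w + 2*I (H(I, w) = (I + w) + (I - 281) = (I + w) + (-281 + I) = -281 + w + 2*I)
D(u, k) = (1717 + u)/(-2 + k) (D(u, k) = (1717 + u)/(k - 2) = (1717 + u)/(-2 + k))
√(H(-178, -830) + D(-586, -652)) = √((-281 - 830 + 2*(-178)) + (1717 - 586)/(-2 - 652)) = √((-281 - 830 - 356) + 1131/(-654)) = √(-1467 - 1/654*1131) = √(-1467 - 377/218) = √(-320183/218) = I*√69799894/218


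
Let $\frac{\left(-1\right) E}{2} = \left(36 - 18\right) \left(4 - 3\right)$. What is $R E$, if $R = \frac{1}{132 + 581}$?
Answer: $- \frac{36}{713} \approx -0.050491$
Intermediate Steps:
$R = \frac{1}{713} \approx 0.0014025$
$E = -36$ ($E = - 2 \left(36 - 18\right) \left(4 - 3\right) = - 2 \cdot 18 \cdot 1 = \left(-2\right) 18 = -36$)
$R E = \frac{1}{713} \left(-36\right) = - \frac{36}{713}$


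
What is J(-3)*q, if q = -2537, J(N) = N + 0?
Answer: 7611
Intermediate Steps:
J(N) = N
J(-3)*q = -3*(-2537) = 7611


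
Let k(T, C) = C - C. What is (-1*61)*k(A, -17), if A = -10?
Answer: 0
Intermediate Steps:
k(T, C) = 0
(-1*61)*k(A, -17) = -1*61*0 = -61*0 = 0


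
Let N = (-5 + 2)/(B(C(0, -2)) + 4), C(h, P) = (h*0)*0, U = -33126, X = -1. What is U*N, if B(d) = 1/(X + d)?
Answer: 33126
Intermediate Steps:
C(h, P) = 0 (C(h, P) = 0*0 = 0)
B(d) = 1/(-1 + d)
N = -1 (N = (-5 + 2)/(1/(-1 + 0) + 4) = -3/(1/(-1) + 4) = -3/(-1 + 4) = -3/3 = -3*⅓ = -1)
U*N = -33126*(-1) = 33126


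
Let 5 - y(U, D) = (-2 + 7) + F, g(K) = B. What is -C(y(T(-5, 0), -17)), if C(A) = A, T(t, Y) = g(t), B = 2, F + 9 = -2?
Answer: -11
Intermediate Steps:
F = -11 (F = -9 - 2 = -11)
g(K) = 2
T(t, Y) = 2
y(U, D) = 11 (y(U, D) = 5 - ((-2 + 7) - 11) = 5 - (5 - 11) = 5 - 1*(-6) = 5 + 6 = 11)
-C(y(T(-5, 0), -17)) = -1*11 = -11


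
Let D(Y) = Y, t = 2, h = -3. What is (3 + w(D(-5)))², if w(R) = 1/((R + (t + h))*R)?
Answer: 8281/900 ≈ 9.2011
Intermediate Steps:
w(R) = 1/(R*(-1 + R)) (w(R) = 1/((R + (2 - 3))*R) = 1/((R - 1)*R) = 1/((-1 + R)*R) = 1/(R*(-1 + R)))
(3 + w(D(-5)))² = (3 + 1/((-5)*(-1 - 5)))² = (3 - ⅕/(-6))² = (3 - ⅕*(-⅙))² = (3 + 1/30)² = (91/30)² = 8281/900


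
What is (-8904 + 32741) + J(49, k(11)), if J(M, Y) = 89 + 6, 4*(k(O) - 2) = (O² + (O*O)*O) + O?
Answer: 23932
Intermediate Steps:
k(O) = 2 + O/4 + O²/4 + O³/4 (k(O) = 2 + ((O² + (O*O)*O) + O)/4 = 2 + ((O² + O²*O) + O)/4 = 2 + ((O² + O³) + O)/4 = 2 + (O + O² + O³)/4 = 2 + (O/4 + O²/4 + O³/4) = 2 + O/4 + O²/4 + O³/4)
J(M, Y) = 95
(-8904 + 32741) + J(49, k(11)) = (-8904 + 32741) + 95 = 23837 + 95 = 23932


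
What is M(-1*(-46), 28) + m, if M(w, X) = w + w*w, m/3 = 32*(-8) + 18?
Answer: 1448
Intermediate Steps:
m = -714 (m = 3*(32*(-8) + 18) = 3*(-256 + 18) = 3*(-238) = -714)
M(w, X) = w + w²
M(-1*(-46), 28) + m = (-1*(-46))*(1 - 1*(-46)) - 714 = 46*(1 + 46) - 714 = 46*47 - 714 = 2162 - 714 = 1448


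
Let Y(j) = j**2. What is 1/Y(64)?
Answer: 1/4096 ≈ 0.00024414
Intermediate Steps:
1/Y(64) = 1/(64**2) = 1/4096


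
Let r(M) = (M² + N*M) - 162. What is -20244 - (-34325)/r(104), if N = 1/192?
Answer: -5175749196/255709 ≈ -20241.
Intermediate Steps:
N = 1/192 ≈ 0.0052083
r(M) = -162 + M² + M/192 (r(M) = (M² + M/192) - 162 = -162 + M² + M/192)
-20244 - (-34325)/r(104) = -20244 - (-34325)/(-162 + 104² + (1/192)*104) = -20244 - (-34325)/(-162 + 10816 + 13/24) = -20244 - (-34325)/255709/24 = -20244 - (-34325)*24/255709 = -20244 - 1*(-823800/255709) = -20244 + 823800/255709 = -5175749196/255709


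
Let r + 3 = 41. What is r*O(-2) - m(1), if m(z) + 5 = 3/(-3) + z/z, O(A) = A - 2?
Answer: -147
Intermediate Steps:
r = 38 (r = -3 + 41 = 38)
O(A) = -2 + A
m(z) = -5 (m(z) = -5 + (3/(-3) + z/z) = -5 + (3*(-⅓) + 1) = -5 + (-1 + 1) = -5 + 0 = -5)
r*O(-2) - m(1) = 38*(-2 - 2) - 1*(-5) = 38*(-4) + 5 = -152 + 5 = -147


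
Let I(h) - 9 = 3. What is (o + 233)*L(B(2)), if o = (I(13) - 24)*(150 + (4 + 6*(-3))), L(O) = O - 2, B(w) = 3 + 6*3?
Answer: -26581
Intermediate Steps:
B(w) = 21 (B(w) = 3 + 18 = 21)
L(O) = -2 + O
I(h) = 12 (I(h) = 9 + 3 = 12)
o = -1632 (o = (12 - 24)*(150 + (4 + 6*(-3))) = -12*(150 + (4 - 18)) = -12*(150 - 14) = -12*136 = -1632)
(o + 233)*L(B(2)) = (-1632 + 233)*(-2 + 21) = -1399*19 = -26581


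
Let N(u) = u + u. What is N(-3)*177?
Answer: -1062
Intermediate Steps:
N(u) = 2*u
N(-3)*177 = (2*(-3))*177 = -6*177 = -1062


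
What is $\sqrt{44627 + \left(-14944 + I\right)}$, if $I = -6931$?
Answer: $12 \sqrt{158} \approx 150.84$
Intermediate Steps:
$\sqrt{44627 + \left(-14944 + I\right)} = \sqrt{44627 - 21875} = \sqrt{22752} = 12 \sqrt{158}$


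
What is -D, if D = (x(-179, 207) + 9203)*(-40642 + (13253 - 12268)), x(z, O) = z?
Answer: 357864768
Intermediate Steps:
D = -357864768 (D = (-179 + 9203)*(-40642 + (13253 - 12268)) = 9024*(-40642 + 985) = 9024*(-39657) = -357864768)
-D = -1*(-357864768) = 357864768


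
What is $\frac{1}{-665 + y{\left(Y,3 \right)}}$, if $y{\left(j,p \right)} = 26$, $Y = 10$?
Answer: $- \frac{1}{639} \approx -0.0015649$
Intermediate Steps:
$\frac{1}{-665 + y{\left(Y,3 \right)}} = \frac{1}{-665 + 26} = \frac{1}{-639} = - \frac{1}{639}$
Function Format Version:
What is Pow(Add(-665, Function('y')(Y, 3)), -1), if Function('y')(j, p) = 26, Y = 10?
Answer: Rational(-1, 639) ≈ -0.0015649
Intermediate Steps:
Pow(Add(-665, Function('y')(Y, 3)), -1) = Pow(Add(-665, 26), -1) = Pow(-639, -1) = Rational(-1, 639)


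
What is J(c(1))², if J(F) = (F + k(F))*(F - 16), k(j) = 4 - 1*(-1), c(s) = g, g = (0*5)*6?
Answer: 6400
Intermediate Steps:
g = 0 (g = 0*6 = 0)
c(s) = 0
k(j) = 5 (k(j) = 4 + 1 = 5)
J(F) = (-16 + F)*(5 + F) (J(F) = (F + 5)*(F - 16) = (5 + F)*(-16 + F) = (-16 + F)*(5 + F))
J(c(1))² = (-80 + 0² - 11*0)² = (-80 + 0 + 0)² = (-80)² = 6400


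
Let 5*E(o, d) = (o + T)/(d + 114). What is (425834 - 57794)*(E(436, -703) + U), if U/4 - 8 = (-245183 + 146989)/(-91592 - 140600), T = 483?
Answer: 26251735334169/2136892 ≈ 1.2285e+7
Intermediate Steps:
E(o, d) = (483 + o)/(5*(114 + d)) (E(o, d) = ((o + 483)/(d + 114))/5 = ((483 + o)/(114 + d))/5 = (483 + o)/(5*(114 + d)))
U = 977865/29024 (U = 32 + 4*((-245183 + 146989)/(-91592 - 140600)) = 32 + 4*(-98194/(-232192)) = 32 + 4*(-98194*(-1/232192)) = 32 + 4*(49097/116096) = 32 + 49097/29024 = 977865/29024 ≈ 33.692)
(425834 - 57794)*(E(436, -703) + U) = (425834 - 57794)*((483 + 436)/(5*(114 - 703)) + 977865/29024) = 368040*((⅕)*919/(-589) + 977865/29024) = 368040*((⅕)*(-1/589)*919 + 977865/29024) = 368040*(-919/2945 + 977865/29024) = 368040*(2853139369/85475680) = 26251735334169/2136892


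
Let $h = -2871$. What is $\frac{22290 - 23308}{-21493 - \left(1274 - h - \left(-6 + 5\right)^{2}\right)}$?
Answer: $\frac{1018}{25637} \approx 0.039708$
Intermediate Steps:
$\frac{22290 - 23308}{-21493 - \left(1274 - h - \left(-6 + 5\right)^{2}\right)} = \frac{22290 - 23308}{-21493 - \left(4145 - \left(-6 + 5\right)^{2}\right)} = - \frac{1018}{-21493 - \left(4145 - 1\right)} = - \frac{1018}{-21493 + \left(\left(1 - 2871\right) - 1274\right)} = - \frac{1018}{-21493 - 4144} = - \frac{1018}{-25637} = \left(-1018\right) \left(- \frac{1}{25637}\right) = \frac{1018}{25637}$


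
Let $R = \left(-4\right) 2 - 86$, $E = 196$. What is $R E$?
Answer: $-18424$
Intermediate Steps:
$R = -94$ ($R = -8 - 86 = -94$)
$R E = \left(-94\right) 196 = -18424$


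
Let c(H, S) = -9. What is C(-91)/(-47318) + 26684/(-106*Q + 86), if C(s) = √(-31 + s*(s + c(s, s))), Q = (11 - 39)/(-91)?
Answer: 173446/347 - √9069/47318 ≈ 499.84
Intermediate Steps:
Q = 4/13 (Q = -28*(-1/91) = 4/13 ≈ 0.30769)
C(s) = √(-31 + s*(-9 + s)) (C(s) = √(-31 + s*(s - 9)) = √(-31 + s*(-9 + s)))
C(-91)/(-47318) + 26684/(-106*Q + 86) = √(-31 + (-91)² - 9*(-91))/(-47318) + 26684/(-106*4/13 + 86) = √(-31 + 8281 + 819)*(-1/47318) + 26684/(-424/13 + 86) = √9069*(-1/47318) + 26684/(694/13) = -√9069/47318 + 26684*(13/694) = -√9069/47318 + 173446/347 = 173446/347 - √9069/47318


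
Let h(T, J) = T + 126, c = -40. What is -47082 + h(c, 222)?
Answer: -46996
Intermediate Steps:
h(T, J) = 126 + T
-47082 + h(c, 222) = -47082 + (126 - 40) = -47082 + 86 = -46996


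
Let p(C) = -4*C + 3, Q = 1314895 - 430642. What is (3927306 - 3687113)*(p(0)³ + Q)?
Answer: 212397866040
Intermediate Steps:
Q = 884253
p(C) = 3 - 4*C
(3927306 - 3687113)*(p(0)³ + Q) = (3927306 - 3687113)*((3 - 4*0)³ + 884253) = 240193*((3 + 0)³ + 884253) = 240193*(3³ + 884253) = 240193*(27 + 884253) = 240193*884280 = 212397866040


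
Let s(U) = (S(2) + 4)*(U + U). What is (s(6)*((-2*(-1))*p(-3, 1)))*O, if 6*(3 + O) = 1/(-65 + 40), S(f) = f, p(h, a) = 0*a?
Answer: 0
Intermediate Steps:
p(h, a) = 0
O = -451/150 (O = -3 + 1/(6*(-65 + 40)) = -3 + (1/6)/(-25) = -3 + (1/6)*(-1/25) = -3 - 1/150 = -451/150 ≈ -3.0067)
s(U) = 12*U (s(U) = (2 + 4)*(U + U) = 6*(2*U) = 12*U)
(s(6)*((-2*(-1))*p(-3, 1)))*O = ((12*6)*(-2*(-1)*0))*(-451/150) = (72*(2*0))*(-451/150) = (72*0)*(-451/150) = 0*(-451/150) = 0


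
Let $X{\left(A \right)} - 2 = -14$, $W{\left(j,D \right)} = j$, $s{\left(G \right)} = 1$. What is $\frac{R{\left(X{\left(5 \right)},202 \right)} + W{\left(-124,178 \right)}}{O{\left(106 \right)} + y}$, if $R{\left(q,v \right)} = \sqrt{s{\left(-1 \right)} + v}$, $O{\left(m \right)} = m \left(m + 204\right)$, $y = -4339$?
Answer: $- \frac{124}{28521} + \frac{\sqrt{203}}{28521} \approx -0.0038481$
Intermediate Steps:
$X{\left(A \right)} = -12$ ($X{\left(A \right)} = 2 - 14 = -12$)
$O{\left(m \right)} = m \left(204 + m\right)$
$R{\left(q,v \right)} = \sqrt{1 + v}$
$\frac{R{\left(X{\left(5 \right)},202 \right)} + W{\left(-124,178 \right)}}{O{\left(106 \right)} + y} = \frac{\sqrt{1 + 202} - 124}{106 \left(204 + 106\right) - 4339} = \frac{\sqrt{203} - 124}{106 \cdot 310 - 4339} = \frac{-124 + \sqrt{203}}{32860 - 4339} = \frac{-124 + \sqrt{203}}{28521} = \left(-124 + \sqrt{203}\right) \frac{1}{28521} = - \frac{124}{28521} + \frac{\sqrt{203}}{28521}$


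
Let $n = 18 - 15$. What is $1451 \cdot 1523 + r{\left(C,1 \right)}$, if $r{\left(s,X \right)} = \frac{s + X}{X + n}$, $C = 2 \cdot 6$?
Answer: $\frac{8839505}{4} \approx 2.2099 \cdot 10^{6}$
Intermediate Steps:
$C = 12$
$n = 3$ ($n = 18 - 15 = 3$)
$r{\left(s,X \right)} = \frac{X + s}{3 + X}$ ($r{\left(s,X \right)} = \frac{s + X}{X + 3} = \frac{X + s}{3 + X}$)
$1451 \cdot 1523 + r{\left(C,1 \right)} = 1451 \cdot 1523 + \frac{1 + 12}{3 + 1} = 2209873 + \frac{1}{4} \cdot 13 = 2209873 + \frac{13}{4} = \frac{8839505}{4}$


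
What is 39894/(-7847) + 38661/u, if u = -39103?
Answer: -1863347949/306841241 ≈ -6.0727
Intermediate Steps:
39894/(-7847) + 38661/u = 39894/(-7847) + 38661/(-39103) = 39894*(-1/7847) + 38661*(-1/39103) = -39894/7847 - 38661/39103 = -1863347949/306841241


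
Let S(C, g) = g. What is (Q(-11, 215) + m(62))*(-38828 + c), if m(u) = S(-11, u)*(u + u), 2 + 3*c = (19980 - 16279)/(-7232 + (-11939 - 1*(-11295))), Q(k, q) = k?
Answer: -2347747991283/7876 ≈ -2.9809e+8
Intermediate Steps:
c = -19453/23628 (c = -⅔ + ((19980 - 16279)/(-7232 + (-11939 - 1*(-11295))))/3 = -⅔ + (3701/(-7232 + (-11939 + 11295)))/3 = -⅔ + (3701/(-7232 - 644))/3 = -⅔ + (3701/(-7876))/3 = -⅔ + (3701*(-1/7876))/3 = -⅔ + (⅓)*(-3701/7876) = -⅔ - 3701/23628 = -19453/23628 ≈ -0.82330)
m(u) = 2*u² (m(u) = u*(u + u) = u*(2*u) = 2*u²)
(Q(-11, 215) + m(62))*(-38828 + c) = (-11 + 2*62²)*(-38828 - 19453/23628) = (-11 + 2*3844)*(-917447437/23628) = (-11 + 7688)*(-917447437/23628) = 7677*(-917447437/23628) = -2347747991283/7876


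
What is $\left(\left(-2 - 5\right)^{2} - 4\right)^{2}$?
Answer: $2025$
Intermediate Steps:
$\left(\left(-2 - 5\right)^{2} - 4\right)^{2} = \left(\left(-7\right)^{2} - 4\right)^{2} = \left(49 - 4\right)^{2} = 45^{2} = 2025$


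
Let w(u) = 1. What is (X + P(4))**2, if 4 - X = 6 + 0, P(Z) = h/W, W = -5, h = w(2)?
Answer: 121/25 ≈ 4.8400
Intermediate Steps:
h = 1
P(Z) = -1/5 (P(Z) = 1/(-5) = 1*(-1/5) = -1/5)
X = -2 (X = 4 - (6 + 0) = 4 - 1*6 = 4 - 6 = -2)
(X + P(4))**2 = (-2 - 1/5)**2 = (-11/5)**2 = 121/25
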